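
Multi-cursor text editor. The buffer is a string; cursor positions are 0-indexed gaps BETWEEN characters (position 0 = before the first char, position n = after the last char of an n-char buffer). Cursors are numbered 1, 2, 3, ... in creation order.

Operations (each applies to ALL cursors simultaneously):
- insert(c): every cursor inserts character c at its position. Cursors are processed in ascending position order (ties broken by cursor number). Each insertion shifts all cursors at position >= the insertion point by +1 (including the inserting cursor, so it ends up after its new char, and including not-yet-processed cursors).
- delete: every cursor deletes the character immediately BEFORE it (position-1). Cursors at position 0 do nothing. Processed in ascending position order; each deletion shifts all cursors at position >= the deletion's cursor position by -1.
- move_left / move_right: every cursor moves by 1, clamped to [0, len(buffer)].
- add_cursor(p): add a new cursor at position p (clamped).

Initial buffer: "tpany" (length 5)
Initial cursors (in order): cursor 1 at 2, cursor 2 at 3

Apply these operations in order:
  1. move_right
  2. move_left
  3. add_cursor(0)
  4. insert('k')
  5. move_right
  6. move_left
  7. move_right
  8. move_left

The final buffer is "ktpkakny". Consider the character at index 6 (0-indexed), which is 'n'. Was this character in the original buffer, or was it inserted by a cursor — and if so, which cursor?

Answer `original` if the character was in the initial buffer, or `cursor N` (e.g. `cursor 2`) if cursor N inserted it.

Answer: original

Derivation:
After op 1 (move_right): buffer="tpany" (len 5), cursors c1@3 c2@4, authorship .....
After op 2 (move_left): buffer="tpany" (len 5), cursors c1@2 c2@3, authorship .....
After op 3 (add_cursor(0)): buffer="tpany" (len 5), cursors c3@0 c1@2 c2@3, authorship .....
After op 4 (insert('k')): buffer="ktpkakny" (len 8), cursors c3@1 c1@4 c2@6, authorship 3..1.2..
After op 5 (move_right): buffer="ktpkakny" (len 8), cursors c3@2 c1@5 c2@7, authorship 3..1.2..
After op 6 (move_left): buffer="ktpkakny" (len 8), cursors c3@1 c1@4 c2@6, authorship 3..1.2..
After op 7 (move_right): buffer="ktpkakny" (len 8), cursors c3@2 c1@5 c2@7, authorship 3..1.2..
After op 8 (move_left): buffer="ktpkakny" (len 8), cursors c3@1 c1@4 c2@6, authorship 3..1.2..
Authorship (.=original, N=cursor N): 3 . . 1 . 2 . .
Index 6: author = original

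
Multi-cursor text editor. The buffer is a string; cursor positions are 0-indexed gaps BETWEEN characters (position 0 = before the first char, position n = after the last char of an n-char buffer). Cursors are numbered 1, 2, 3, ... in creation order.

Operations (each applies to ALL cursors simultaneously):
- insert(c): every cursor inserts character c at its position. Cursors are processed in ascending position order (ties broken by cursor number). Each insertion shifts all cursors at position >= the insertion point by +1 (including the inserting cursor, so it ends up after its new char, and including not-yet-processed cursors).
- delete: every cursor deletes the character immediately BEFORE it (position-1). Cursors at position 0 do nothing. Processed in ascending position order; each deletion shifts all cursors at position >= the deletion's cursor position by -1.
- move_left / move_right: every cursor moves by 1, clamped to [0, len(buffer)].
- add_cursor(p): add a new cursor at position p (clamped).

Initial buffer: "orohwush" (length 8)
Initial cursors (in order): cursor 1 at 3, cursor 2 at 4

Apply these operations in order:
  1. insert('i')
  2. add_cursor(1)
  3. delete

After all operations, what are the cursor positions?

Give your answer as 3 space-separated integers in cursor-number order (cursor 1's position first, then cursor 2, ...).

Answer: 2 3 0

Derivation:
After op 1 (insert('i')): buffer="oroihiwush" (len 10), cursors c1@4 c2@6, authorship ...1.2....
After op 2 (add_cursor(1)): buffer="oroihiwush" (len 10), cursors c3@1 c1@4 c2@6, authorship ...1.2....
After op 3 (delete): buffer="rohwush" (len 7), cursors c3@0 c1@2 c2@3, authorship .......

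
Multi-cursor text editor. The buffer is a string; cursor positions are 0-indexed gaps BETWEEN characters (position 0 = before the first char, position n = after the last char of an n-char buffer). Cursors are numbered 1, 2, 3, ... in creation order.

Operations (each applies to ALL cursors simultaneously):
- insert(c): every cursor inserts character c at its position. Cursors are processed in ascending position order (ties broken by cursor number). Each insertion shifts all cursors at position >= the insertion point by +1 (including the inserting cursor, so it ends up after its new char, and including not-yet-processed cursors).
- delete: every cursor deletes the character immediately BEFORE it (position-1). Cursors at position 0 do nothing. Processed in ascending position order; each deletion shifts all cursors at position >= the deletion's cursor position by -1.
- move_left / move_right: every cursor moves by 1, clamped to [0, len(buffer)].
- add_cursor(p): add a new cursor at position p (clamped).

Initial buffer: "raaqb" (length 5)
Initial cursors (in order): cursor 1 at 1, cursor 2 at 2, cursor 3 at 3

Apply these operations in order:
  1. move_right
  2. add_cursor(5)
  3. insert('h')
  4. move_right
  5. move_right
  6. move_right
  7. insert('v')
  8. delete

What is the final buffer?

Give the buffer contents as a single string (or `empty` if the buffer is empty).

After op 1 (move_right): buffer="raaqb" (len 5), cursors c1@2 c2@3 c3@4, authorship .....
After op 2 (add_cursor(5)): buffer="raaqb" (len 5), cursors c1@2 c2@3 c3@4 c4@5, authorship .....
After op 3 (insert('h')): buffer="rahahqhbh" (len 9), cursors c1@3 c2@5 c3@7 c4@9, authorship ..1.2.3.4
After op 4 (move_right): buffer="rahahqhbh" (len 9), cursors c1@4 c2@6 c3@8 c4@9, authorship ..1.2.3.4
After op 5 (move_right): buffer="rahahqhbh" (len 9), cursors c1@5 c2@7 c3@9 c4@9, authorship ..1.2.3.4
After op 6 (move_right): buffer="rahahqhbh" (len 9), cursors c1@6 c2@8 c3@9 c4@9, authorship ..1.2.3.4
After op 7 (insert('v')): buffer="rahahqvhbvhvv" (len 13), cursors c1@7 c2@10 c3@13 c4@13, authorship ..1.2.13.2434
After op 8 (delete): buffer="rahahqhbh" (len 9), cursors c1@6 c2@8 c3@9 c4@9, authorship ..1.2.3.4

Answer: rahahqhbh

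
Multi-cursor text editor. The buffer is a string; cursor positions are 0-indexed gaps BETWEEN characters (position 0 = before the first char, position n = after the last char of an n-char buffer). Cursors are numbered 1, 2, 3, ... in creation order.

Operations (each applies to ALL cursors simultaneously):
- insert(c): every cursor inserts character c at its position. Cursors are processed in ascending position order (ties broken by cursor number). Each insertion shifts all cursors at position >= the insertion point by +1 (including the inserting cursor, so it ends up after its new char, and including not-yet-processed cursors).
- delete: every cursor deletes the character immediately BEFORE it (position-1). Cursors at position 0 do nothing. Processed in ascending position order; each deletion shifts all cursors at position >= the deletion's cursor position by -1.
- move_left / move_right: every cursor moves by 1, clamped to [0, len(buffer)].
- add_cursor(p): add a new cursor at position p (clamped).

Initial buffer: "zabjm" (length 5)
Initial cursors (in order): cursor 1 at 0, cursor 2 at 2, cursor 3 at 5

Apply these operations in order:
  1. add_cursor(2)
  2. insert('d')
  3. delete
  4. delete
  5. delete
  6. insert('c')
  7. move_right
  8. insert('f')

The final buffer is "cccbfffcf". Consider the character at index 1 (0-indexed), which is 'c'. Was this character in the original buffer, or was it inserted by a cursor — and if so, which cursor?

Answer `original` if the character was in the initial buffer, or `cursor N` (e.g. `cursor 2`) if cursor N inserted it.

After op 1 (add_cursor(2)): buffer="zabjm" (len 5), cursors c1@0 c2@2 c4@2 c3@5, authorship .....
After op 2 (insert('d')): buffer="dzaddbjmd" (len 9), cursors c1@1 c2@5 c4@5 c3@9, authorship 1..24...3
After op 3 (delete): buffer="zabjm" (len 5), cursors c1@0 c2@2 c4@2 c3@5, authorship .....
After op 4 (delete): buffer="bj" (len 2), cursors c1@0 c2@0 c4@0 c3@2, authorship ..
After op 5 (delete): buffer="b" (len 1), cursors c1@0 c2@0 c4@0 c3@1, authorship .
After op 6 (insert('c')): buffer="cccbc" (len 5), cursors c1@3 c2@3 c4@3 c3@5, authorship 124.3
After op 7 (move_right): buffer="cccbc" (len 5), cursors c1@4 c2@4 c4@4 c3@5, authorship 124.3
After op 8 (insert('f')): buffer="cccbfffcf" (len 9), cursors c1@7 c2@7 c4@7 c3@9, authorship 124.12433
Authorship (.=original, N=cursor N): 1 2 4 . 1 2 4 3 3
Index 1: author = 2

Answer: cursor 2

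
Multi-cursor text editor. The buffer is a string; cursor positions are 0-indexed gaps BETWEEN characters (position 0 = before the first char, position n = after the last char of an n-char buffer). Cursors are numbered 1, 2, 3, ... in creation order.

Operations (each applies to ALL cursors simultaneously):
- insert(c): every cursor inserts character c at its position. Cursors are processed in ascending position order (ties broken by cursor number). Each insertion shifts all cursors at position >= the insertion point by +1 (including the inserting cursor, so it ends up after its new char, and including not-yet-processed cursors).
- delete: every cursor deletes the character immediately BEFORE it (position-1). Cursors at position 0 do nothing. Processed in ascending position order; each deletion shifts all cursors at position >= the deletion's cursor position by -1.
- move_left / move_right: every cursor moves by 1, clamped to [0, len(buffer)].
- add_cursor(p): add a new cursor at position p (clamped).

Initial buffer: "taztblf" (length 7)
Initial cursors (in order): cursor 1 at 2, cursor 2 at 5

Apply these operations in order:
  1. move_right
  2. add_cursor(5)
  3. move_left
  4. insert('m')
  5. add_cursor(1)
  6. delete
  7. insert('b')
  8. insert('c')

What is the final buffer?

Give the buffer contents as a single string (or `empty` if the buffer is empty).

After op 1 (move_right): buffer="taztblf" (len 7), cursors c1@3 c2@6, authorship .......
After op 2 (add_cursor(5)): buffer="taztblf" (len 7), cursors c1@3 c3@5 c2@6, authorship .......
After op 3 (move_left): buffer="taztblf" (len 7), cursors c1@2 c3@4 c2@5, authorship .......
After op 4 (insert('m')): buffer="tamztmbmlf" (len 10), cursors c1@3 c3@6 c2@8, authorship ..1..3.2..
After op 5 (add_cursor(1)): buffer="tamztmbmlf" (len 10), cursors c4@1 c1@3 c3@6 c2@8, authorship ..1..3.2..
After op 6 (delete): buffer="aztblf" (len 6), cursors c4@0 c1@1 c3@3 c2@4, authorship ......
After op 7 (insert('b')): buffer="babztbbblf" (len 10), cursors c4@1 c1@3 c3@6 c2@8, authorship 4.1..3.2..
After op 8 (insert('c')): buffer="bcabcztbcbbclf" (len 14), cursors c4@2 c1@5 c3@9 c2@12, authorship 44.11..33.22..

Answer: bcabcztbcbbclf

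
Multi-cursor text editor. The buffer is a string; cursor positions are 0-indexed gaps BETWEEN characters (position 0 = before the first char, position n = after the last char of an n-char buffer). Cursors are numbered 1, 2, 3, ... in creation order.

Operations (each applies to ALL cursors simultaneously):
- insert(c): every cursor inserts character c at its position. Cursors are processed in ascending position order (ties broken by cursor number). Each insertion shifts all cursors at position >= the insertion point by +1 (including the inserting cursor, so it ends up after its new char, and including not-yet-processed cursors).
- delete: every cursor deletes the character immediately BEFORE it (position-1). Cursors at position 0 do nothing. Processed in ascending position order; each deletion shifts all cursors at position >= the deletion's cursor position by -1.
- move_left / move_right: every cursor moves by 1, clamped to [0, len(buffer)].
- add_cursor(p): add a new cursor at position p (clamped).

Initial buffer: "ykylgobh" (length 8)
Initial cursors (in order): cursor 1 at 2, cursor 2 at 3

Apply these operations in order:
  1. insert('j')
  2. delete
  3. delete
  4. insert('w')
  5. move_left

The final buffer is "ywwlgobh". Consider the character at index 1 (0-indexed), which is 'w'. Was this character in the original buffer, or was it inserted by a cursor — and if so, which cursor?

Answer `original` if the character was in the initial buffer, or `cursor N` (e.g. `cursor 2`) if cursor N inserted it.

After op 1 (insert('j')): buffer="ykjyjlgobh" (len 10), cursors c1@3 c2@5, authorship ..1.2.....
After op 2 (delete): buffer="ykylgobh" (len 8), cursors c1@2 c2@3, authorship ........
After op 3 (delete): buffer="ylgobh" (len 6), cursors c1@1 c2@1, authorship ......
After op 4 (insert('w')): buffer="ywwlgobh" (len 8), cursors c1@3 c2@3, authorship .12.....
After op 5 (move_left): buffer="ywwlgobh" (len 8), cursors c1@2 c2@2, authorship .12.....
Authorship (.=original, N=cursor N): . 1 2 . . . . .
Index 1: author = 1

Answer: cursor 1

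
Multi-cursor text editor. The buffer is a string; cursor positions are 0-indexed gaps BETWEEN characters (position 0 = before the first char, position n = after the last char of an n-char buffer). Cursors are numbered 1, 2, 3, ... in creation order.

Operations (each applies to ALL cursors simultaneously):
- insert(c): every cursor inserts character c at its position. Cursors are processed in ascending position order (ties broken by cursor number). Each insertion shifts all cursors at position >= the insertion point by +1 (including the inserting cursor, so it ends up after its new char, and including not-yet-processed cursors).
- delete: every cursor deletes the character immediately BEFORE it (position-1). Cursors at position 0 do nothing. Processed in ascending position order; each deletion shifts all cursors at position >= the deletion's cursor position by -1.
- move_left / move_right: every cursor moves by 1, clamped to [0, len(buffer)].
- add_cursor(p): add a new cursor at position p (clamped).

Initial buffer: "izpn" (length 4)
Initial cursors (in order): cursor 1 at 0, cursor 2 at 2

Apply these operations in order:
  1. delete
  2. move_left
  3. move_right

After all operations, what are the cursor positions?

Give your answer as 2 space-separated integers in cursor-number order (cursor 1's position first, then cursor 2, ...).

Answer: 1 1

Derivation:
After op 1 (delete): buffer="ipn" (len 3), cursors c1@0 c2@1, authorship ...
After op 2 (move_left): buffer="ipn" (len 3), cursors c1@0 c2@0, authorship ...
After op 3 (move_right): buffer="ipn" (len 3), cursors c1@1 c2@1, authorship ...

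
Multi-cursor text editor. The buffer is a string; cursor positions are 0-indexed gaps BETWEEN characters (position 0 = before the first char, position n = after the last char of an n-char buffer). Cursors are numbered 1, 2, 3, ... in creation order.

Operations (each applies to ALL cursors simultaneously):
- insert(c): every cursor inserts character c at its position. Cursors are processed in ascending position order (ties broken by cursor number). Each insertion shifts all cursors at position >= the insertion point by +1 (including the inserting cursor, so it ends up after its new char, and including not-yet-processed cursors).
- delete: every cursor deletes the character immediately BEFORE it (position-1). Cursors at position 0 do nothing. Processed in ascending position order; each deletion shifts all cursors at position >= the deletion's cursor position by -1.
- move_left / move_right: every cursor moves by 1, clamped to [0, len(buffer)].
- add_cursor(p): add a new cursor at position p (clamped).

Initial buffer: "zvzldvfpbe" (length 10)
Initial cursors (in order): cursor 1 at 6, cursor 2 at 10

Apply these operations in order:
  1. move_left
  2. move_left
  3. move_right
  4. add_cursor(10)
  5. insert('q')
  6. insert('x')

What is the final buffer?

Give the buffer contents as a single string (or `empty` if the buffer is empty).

Answer: zvzldqxvfpbqxeqx

Derivation:
After op 1 (move_left): buffer="zvzldvfpbe" (len 10), cursors c1@5 c2@9, authorship ..........
After op 2 (move_left): buffer="zvzldvfpbe" (len 10), cursors c1@4 c2@8, authorship ..........
After op 3 (move_right): buffer="zvzldvfpbe" (len 10), cursors c1@5 c2@9, authorship ..........
After op 4 (add_cursor(10)): buffer="zvzldvfpbe" (len 10), cursors c1@5 c2@9 c3@10, authorship ..........
After op 5 (insert('q')): buffer="zvzldqvfpbqeq" (len 13), cursors c1@6 c2@11 c3@13, authorship .....1....2.3
After op 6 (insert('x')): buffer="zvzldqxvfpbqxeqx" (len 16), cursors c1@7 c2@13 c3@16, authorship .....11....22.33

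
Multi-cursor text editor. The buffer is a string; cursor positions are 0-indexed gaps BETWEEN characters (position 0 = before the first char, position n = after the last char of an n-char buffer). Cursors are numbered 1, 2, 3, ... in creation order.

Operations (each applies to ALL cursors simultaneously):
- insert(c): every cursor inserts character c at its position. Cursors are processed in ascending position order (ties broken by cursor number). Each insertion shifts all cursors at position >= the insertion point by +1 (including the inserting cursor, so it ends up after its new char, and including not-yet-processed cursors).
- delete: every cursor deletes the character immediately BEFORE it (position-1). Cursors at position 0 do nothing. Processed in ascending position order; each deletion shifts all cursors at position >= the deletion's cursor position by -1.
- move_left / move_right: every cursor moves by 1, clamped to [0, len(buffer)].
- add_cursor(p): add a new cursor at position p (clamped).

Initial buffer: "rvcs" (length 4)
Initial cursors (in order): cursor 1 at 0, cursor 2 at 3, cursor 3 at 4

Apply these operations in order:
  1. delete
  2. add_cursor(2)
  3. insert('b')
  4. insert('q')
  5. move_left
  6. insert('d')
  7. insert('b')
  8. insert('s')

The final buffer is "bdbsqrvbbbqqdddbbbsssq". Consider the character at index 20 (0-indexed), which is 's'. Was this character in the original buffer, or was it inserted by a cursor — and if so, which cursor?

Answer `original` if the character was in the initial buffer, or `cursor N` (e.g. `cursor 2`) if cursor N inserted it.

Answer: cursor 4

Derivation:
After op 1 (delete): buffer="rv" (len 2), cursors c1@0 c2@2 c3@2, authorship ..
After op 2 (add_cursor(2)): buffer="rv" (len 2), cursors c1@0 c2@2 c3@2 c4@2, authorship ..
After op 3 (insert('b')): buffer="brvbbb" (len 6), cursors c1@1 c2@6 c3@6 c4@6, authorship 1..234
After op 4 (insert('q')): buffer="bqrvbbbqqq" (len 10), cursors c1@2 c2@10 c3@10 c4@10, authorship 11..234234
After op 5 (move_left): buffer="bqrvbbbqqq" (len 10), cursors c1@1 c2@9 c3@9 c4@9, authorship 11..234234
After op 6 (insert('d')): buffer="bdqrvbbbqqdddq" (len 14), cursors c1@2 c2@13 c3@13 c4@13, authorship 111..234232344
After op 7 (insert('b')): buffer="bdbqrvbbbqqdddbbbq" (len 18), cursors c1@3 c2@17 c3@17 c4@17, authorship 1111..234232342344
After op 8 (insert('s')): buffer="bdbsqrvbbbqqdddbbbsssq" (len 22), cursors c1@4 c2@21 c3@21 c4@21, authorship 11111..234232342342344
Authorship (.=original, N=cursor N): 1 1 1 1 1 . . 2 3 4 2 3 2 3 4 2 3 4 2 3 4 4
Index 20: author = 4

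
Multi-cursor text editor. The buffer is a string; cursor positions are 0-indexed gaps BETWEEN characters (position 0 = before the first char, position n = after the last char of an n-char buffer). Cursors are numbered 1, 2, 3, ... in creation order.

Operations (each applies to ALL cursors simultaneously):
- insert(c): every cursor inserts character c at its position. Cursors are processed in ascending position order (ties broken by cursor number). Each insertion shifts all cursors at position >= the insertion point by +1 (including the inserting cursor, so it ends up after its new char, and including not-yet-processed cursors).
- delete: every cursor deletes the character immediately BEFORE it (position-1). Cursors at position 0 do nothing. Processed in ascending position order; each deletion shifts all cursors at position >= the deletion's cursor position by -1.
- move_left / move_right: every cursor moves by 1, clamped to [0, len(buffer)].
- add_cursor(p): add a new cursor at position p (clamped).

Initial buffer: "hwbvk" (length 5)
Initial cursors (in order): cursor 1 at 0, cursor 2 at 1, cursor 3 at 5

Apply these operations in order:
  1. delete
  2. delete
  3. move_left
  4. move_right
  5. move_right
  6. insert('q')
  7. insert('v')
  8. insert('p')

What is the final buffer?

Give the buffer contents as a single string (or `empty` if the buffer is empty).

Answer: wbqqqvvvppp

Derivation:
After op 1 (delete): buffer="wbv" (len 3), cursors c1@0 c2@0 c3@3, authorship ...
After op 2 (delete): buffer="wb" (len 2), cursors c1@0 c2@0 c3@2, authorship ..
After op 3 (move_left): buffer="wb" (len 2), cursors c1@0 c2@0 c3@1, authorship ..
After op 4 (move_right): buffer="wb" (len 2), cursors c1@1 c2@1 c3@2, authorship ..
After op 5 (move_right): buffer="wb" (len 2), cursors c1@2 c2@2 c3@2, authorship ..
After op 6 (insert('q')): buffer="wbqqq" (len 5), cursors c1@5 c2@5 c3@5, authorship ..123
After op 7 (insert('v')): buffer="wbqqqvvv" (len 8), cursors c1@8 c2@8 c3@8, authorship ..123123
After op 8 (insert('p')): buffer="wbqqqvvvppp" (len 11), cursors c1@11 c2@11 c3@11, authorship ..123123123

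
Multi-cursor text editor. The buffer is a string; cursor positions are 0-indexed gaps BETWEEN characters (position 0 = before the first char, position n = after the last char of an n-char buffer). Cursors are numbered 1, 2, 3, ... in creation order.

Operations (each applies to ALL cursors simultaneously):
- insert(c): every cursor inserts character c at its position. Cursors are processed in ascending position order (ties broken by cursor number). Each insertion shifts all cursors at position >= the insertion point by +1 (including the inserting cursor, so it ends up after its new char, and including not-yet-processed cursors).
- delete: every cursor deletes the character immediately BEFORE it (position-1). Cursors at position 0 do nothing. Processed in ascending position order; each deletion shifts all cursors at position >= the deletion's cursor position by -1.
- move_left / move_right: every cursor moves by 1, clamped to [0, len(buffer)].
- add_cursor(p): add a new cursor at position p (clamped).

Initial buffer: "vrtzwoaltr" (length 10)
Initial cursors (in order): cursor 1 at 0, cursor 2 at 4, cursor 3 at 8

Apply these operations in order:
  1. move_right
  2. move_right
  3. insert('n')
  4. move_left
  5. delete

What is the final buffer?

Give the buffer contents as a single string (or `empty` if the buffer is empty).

After op 1 (move_right): buffer="vrtzwoaltr" (len 10), cursors c1@1 c2@5 c3@9, authorship ..........
After op 2 (move_right): buffer="vrtzwoaltr" (len 10), cursors c1@2 c2@6 c3@10, authorship ..........
After op 3 (insert('n')): buffer="vrntzwonaltrn" (len 13), cursors c1@3 c2@8 c3@13, authorship ..1....2....3
After op 4 (move_left): buffer="vrntzwonaltrn" (len 13), cursors c1@2 c2@7 c3@12, authorship ..1....2....3
After op 5 (delete): buffer="vntzwnaltn" (len 10), cursors c1@1 c2@5 c3@9, authorship .1...2...3

Answer: vntzwnaltn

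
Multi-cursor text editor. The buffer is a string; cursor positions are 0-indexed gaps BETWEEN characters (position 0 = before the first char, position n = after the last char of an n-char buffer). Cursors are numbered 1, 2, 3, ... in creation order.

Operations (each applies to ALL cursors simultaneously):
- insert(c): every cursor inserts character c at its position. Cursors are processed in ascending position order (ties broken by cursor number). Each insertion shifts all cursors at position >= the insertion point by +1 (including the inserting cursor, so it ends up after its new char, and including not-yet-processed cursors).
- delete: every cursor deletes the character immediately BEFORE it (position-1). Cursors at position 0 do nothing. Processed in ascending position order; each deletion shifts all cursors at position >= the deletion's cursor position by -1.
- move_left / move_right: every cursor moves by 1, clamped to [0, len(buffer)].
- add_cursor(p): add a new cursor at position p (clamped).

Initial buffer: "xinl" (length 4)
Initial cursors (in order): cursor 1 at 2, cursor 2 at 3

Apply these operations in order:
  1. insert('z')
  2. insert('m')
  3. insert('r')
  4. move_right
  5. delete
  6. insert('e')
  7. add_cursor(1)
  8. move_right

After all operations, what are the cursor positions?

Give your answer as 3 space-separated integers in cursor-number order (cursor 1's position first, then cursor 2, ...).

After op 1 (insert('z')): buffer="xiznzl" (len 6), cursors c1@3 c2@5, authorship ..1.2.
After op 2 (insert('m')): buffer="xizmnzml" (len 8), cursors c1@4 c2@7, authorship ..11.22.
After op 3 (insert('r')): buffer="xizmrnzmrl" (len 10), cursors c1@5 c2@9, authorship ..111.222.
After op 4 (move_right): buffer="xizmrnzmrl" (len 10), cursors c1@6 c2@10, authorship ..111.222.
After op 5 (delete): buffer="xizmrzmr" (len 8), cursors c1@5 c2@8, authorship ..111222
After op 6 (insert('e')): buffer="xizmrezmre" (len 10), cursors c1@6 c2@10, authorship ..11112222
After op 7 (add_cursor(1)): buffer="xizmrezmre" (len 10), cursors c3@1 c1@6 c2@10, authorship ..11112222
After op 8 (move_right): buffer="xizmrezmre" (len 10), cursors c3@2 c1@7 c2@10, authorship ..11112222

Answer: 7 10 2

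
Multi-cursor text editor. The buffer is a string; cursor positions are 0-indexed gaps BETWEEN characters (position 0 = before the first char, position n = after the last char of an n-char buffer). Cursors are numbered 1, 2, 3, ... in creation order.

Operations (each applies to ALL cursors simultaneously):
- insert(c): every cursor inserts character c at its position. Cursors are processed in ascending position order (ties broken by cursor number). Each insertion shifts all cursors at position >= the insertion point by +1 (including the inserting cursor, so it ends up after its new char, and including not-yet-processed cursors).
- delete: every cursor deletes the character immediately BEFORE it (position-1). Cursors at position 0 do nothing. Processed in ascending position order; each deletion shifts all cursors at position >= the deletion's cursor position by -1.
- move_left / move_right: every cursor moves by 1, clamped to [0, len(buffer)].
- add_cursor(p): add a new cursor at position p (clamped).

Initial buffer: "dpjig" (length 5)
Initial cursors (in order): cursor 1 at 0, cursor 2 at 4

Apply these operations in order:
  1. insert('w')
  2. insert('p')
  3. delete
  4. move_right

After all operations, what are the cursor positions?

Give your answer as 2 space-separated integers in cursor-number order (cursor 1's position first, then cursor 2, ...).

After op 1 (insert('w')): buffer="wdpjiwg" (len 7), cursors c1@1 c2@6, authorship 1....2.
After op 2 (insert('p')): buffer="wpdpjiwpg" (len 9), cursors c1@2 c2@8, authorship 11....22.
After op 3 (delete): buffer="wdpjiwg" (len 7), cursors c1@1 c2@6, authorship 1....2.
After op 4 (move_right): buffer="wdpjiwg" (len 7), cursors c1@2 c2@7, authorship 1....2.

Answer: 2 7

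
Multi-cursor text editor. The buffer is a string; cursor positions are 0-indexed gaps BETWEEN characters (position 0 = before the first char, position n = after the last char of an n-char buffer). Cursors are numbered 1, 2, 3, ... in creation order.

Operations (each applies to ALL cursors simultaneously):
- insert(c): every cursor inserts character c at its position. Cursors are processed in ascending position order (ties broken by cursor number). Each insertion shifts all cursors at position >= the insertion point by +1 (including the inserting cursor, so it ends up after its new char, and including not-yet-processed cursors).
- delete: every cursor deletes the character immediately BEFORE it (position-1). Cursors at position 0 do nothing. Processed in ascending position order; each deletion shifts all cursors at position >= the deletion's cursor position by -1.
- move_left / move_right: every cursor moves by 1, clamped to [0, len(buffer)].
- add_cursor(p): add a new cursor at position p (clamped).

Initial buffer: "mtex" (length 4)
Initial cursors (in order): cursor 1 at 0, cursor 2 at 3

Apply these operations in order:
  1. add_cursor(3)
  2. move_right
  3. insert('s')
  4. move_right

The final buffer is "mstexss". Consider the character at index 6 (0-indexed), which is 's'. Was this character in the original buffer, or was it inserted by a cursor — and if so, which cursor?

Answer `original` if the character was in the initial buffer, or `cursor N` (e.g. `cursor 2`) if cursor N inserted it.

Answer: cursor 3

Derivation:
After op 1 (add_cursor(3)): buffer="mtex" (len 4), cursors c1@0 c2@3 c3@3, authorship ....
After op 2 (move_right): buffer="mtex" (len 4), cursors c1@1 c2@4 c3@4, authorship ....
After op 3 (insert('s')): buffer="mstexss" (len 7), cursors c1@2 c2@7 c3@7, authorship .1...23
After op 4 (move_right): buffer="mstexss" (len 7), cursors c1@3 c2@7 c3@7, authorship .1...23
Authorship (.=original, N=cursor N): . 1 . . . 2 3
Index 6: author = 3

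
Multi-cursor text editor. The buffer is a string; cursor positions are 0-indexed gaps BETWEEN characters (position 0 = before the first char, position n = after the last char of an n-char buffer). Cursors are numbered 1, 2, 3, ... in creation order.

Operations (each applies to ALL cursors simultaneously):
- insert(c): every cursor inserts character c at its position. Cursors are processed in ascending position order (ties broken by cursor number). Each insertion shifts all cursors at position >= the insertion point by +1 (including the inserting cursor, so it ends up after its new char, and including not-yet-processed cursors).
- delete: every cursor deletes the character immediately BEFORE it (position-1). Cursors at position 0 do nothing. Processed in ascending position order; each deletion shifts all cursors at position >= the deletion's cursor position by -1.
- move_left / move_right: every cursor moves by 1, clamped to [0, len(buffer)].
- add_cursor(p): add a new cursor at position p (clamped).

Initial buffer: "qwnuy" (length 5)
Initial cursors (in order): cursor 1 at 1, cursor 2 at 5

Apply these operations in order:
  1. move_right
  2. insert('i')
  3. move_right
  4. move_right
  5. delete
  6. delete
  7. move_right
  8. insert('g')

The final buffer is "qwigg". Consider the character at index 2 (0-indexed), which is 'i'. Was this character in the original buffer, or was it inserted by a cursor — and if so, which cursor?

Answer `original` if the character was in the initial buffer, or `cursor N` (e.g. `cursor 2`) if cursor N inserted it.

Answer: cursor 1

Derivation:
After op 1 (move_right): buffer="qwnuy" (len 5), cursors c1@2 c2@5, authorship .....
After op 2 (insert('i')): buffer="qwinuyi" (len 7), cursors c1@3 c2@7, authorship ..1...2
After op 3 (move_right): buffer="qwinuyi" (len 7), cursors c1@4 c2@7, authorship ..1...2
After op 4 (move_right): buffer="qwinuyi" (len 7), cursors c1@5 c2@7, authorship ..1...2
After op 5 (delete): buffer="qwiny" (len 5), cursors c1@4 c2@5, authorship ..1..
After op 6 (delete): buffer="qwi" (len 3), cursors c1@3 c2@3, authorship ..1
After op 7 (move_right): buffer="qwi" (len 3), cursors c1@3 c2@3, authorship ..1
After op 8 (insert('g')): buffer="qwigg" (len 5), cursors c1@5 c2@5, authorship ..112
Authorship (.=original, N=cursor N): . . 1 1 2
Index 2: author = 1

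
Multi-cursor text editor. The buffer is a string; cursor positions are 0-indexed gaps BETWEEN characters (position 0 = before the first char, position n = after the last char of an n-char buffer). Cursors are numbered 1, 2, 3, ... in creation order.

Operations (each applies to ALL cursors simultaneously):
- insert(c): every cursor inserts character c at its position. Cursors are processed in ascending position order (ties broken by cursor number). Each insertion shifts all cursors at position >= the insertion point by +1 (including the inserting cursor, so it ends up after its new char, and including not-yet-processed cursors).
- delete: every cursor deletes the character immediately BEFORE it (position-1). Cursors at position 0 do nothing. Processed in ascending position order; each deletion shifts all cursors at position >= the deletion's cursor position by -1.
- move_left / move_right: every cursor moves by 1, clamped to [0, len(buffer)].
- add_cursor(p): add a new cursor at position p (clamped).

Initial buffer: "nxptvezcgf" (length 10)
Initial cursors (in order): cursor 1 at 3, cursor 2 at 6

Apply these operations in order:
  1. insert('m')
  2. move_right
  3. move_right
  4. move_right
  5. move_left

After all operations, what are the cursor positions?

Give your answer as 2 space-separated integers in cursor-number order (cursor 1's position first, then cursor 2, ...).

Answer: 6 10

Derivation:
After op 1 (insert('m')): buffer="nxpmtvemzcgf" (len 12), cursors c1@4 c2@8, authorship ...1...2....
After op 2 (move_right): buffer="nxpmtvemzcgf" (len 12), cursors c1@5 c2@9, authorship ...1...2....
After op 3 (move_right): buffer="nxpmtvemzcgf" (len 12), cursors c1@6 c2@10, authorship ...1...2....
After op 4 (move_right): buffer="nxpmtvemzcgf" (len 12), cursors c1@7 c2@11, authorship ...1...2....
After op 5 (move_left): buffer="nxpmtvemzcgf" (len 12), cursors c1@6 c2@10, authorship ...1...2....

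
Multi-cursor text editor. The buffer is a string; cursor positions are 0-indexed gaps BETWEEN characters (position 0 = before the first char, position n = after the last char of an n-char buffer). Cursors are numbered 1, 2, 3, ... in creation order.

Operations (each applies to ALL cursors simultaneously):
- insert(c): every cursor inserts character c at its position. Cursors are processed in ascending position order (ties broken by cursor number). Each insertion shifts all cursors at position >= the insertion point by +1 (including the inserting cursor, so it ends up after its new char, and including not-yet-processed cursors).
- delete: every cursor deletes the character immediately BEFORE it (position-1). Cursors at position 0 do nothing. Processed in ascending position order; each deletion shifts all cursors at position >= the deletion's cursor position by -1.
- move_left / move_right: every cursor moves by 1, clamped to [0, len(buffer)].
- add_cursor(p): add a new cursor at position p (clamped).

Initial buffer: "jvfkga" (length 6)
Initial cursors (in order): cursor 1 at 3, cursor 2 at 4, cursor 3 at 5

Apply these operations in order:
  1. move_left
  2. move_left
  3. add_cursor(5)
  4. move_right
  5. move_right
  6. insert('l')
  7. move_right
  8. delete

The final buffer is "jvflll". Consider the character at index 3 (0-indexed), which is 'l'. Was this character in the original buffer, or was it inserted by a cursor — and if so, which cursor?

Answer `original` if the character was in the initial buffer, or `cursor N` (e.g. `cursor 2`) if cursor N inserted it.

Answer: cursor 1

Derivation:
After op 1 (move_left): buffer="jvfkga" (len 6), cursors c1@2 c2@3 c3@4, authorship ......
After op 2 (move_left): buffer="jvfkga" (len 6), cursors c1@1 c2@2 c3@3, authorship ......
After op 3 (add_cursor(5)): buffer="jvfkga" (len 6), cursors c1@1 c2@2 c3@3 c4@5, authorship ......
After op 4 (move_right): buffer="jvfkga" (len 6), cursors c1@2 c2@3 c3@4 c4@6, authorship ......
After op 5 (move_right): buffer="jvfkga" (len 6), cursors c1@3 c2@4 c3@5 c4@6, authorship ......
After op 6 (insert('l')): buffer="jvflklglal" (len 10), cursors c1@4 c2@6 c3@8 c4@10, authorship ...1.2.3.4
After op 7 (move_right): buffer="jvflklglal" (len 10), cursors c1@5 c2@7 c3@9 c4@10, authorship ...1.2.3.4
After op 8 (delete): buffer="jvflll" (len 6), cursors c1@4 c2@5 c3@6 c4@6, authorship ...123
Authorship (.=original, N=cursor N): . . . 1 2 3
Index 3: author = 1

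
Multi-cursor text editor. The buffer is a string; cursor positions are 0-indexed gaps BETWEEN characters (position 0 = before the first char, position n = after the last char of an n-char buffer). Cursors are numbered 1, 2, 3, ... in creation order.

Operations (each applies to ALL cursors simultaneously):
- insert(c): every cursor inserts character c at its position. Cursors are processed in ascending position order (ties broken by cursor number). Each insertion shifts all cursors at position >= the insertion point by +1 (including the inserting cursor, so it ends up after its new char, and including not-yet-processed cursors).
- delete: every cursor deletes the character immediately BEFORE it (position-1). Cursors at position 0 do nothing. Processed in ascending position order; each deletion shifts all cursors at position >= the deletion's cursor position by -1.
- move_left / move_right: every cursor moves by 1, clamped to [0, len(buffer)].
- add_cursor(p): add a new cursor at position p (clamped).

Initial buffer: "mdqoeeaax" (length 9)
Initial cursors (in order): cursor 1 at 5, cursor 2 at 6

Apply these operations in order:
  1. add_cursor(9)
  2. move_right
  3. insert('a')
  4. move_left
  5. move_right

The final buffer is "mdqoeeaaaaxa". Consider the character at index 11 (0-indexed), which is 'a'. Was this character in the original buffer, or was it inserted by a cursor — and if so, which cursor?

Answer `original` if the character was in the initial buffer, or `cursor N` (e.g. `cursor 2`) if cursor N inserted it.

Answer: cursor 3

Derivation:
After op 1 (add_cursor(9)): buffer="mdqoeeaax" (len 9), cursors c1@5 c2@6 c3@9, authorship .........
After op 2 (move_right): buffer="mdqoeeaax" (len 9), cursors c1@6 c2@7 c3@9, authorship .........
After op 3 (insert('a')): buffer="mdqoeeaaaaxa" (len 12), cursors c1@7 c2@9 c3@12, authorship ......1.2..3
After op 4 (move_left): buffer="mdqoeeaaaaxa" (len 12), cursors c1@6 c2@8 c3@11, authorship ......1.2..3
After op 5 (move_right): buffer="mdqoeeaaaaxa" (len 12), cursors c1@7 c2@9 c3@12, authorship ......1.2..3
Authorship (.=original, N=cursor N): . . . . . . 1 . 2 . . 3
Index 11: author = 3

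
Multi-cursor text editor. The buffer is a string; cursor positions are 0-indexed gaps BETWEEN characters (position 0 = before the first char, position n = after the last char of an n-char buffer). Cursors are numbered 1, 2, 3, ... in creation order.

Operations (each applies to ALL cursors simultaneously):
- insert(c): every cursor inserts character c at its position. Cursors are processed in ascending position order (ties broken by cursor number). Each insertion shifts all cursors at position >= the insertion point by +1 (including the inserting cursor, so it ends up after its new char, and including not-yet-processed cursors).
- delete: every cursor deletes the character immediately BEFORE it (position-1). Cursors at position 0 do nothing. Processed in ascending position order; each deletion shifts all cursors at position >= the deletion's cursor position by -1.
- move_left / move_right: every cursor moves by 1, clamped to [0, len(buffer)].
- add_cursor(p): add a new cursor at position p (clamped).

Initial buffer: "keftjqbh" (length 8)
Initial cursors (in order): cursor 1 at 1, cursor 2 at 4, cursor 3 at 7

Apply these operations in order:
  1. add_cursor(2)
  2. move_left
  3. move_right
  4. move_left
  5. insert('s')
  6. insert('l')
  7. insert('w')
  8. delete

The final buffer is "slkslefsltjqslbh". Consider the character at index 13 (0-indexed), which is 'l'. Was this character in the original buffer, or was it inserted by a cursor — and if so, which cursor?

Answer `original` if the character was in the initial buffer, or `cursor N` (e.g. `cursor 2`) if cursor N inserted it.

Answer: cursor 3

Derivation:
After op 1 (add_cursor(2)): buffer="keftjqbh" (len 8), cursors c1@1 c4@2 c2@4 c3@7, authorship ........
After op 2 (move_left): buffer="keftjqbh" (len 8), cursors c1@0 c4@1 c2@3 c3@6, authorship ........
After op 3 (move_right): buffer="keftjqbh" (len 8), cursors c1@1 c4@2 c2@4 c3@7, authorship ........
After op 4 (move_left): buffer="keftjqbh" (len 8), cursors c1@0 c4@1 c2@3 c3@6, authorship ........
After op 5 (insert('s')): buffer="sksefstjqsbh" (len 12), cursors c1@1 c4@3 c2@6 c3@10, authorship 1.4..2...3..
After op 6 (insert('l')): buffer="slkslefsltjqslbh" (len 16), cursors c1@2 c4@5 c2@9 c3@14, authorship 11.44..22...33..
After op 7 (insert('w')): buffer="slwkslwefslwtjqslwbh" (len 20), cursors c1@3 c4@7 c2@12 c3@18, authorship 111.444..222...333..
After op 8 (delete): buffer="slkslefsltjqslbh" (len 16), cursors c1@2 c4@5 c2@9 c3@14, authorship 11.44..22...33..
Authorship (.=original, N=cursor N): 1 1 . 4 4 . . 2 2 . . . 3 3 . .
Index 13: author = 3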